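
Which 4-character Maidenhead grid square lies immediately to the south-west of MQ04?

Longitude square 0; −1 → -1, wraps to 9, carry into field.
Longitude field M = 12; −1 → 11 = L.
Latitude square 4; −1 → 3.

LQ93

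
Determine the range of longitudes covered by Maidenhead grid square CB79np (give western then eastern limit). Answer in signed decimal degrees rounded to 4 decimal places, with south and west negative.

-124.9167, -124.8333

Field C=2, B=1: +2·20° lon, +1·10° lat → SW at lon -140°, lat -80°.
Square 7, 9: +7·2° lon, +9·1° lat → SW at lon -126°, lat -71°.
Subsquare n=13, p=15: +13·0.0833333° lon, +15·0.0416667° lat → SW at lon -124.917°, lat -70.375°.
Cell spans 0.0833333° lon × 0.0416667° lat.
west -124.9167, east -124.8333.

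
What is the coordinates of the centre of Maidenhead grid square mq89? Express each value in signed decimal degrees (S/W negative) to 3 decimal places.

79.500, 77.000

Field M=12, Q=16: +12·20° lon, +16·10° lat → SW at lon 60°, lat 70°.
Square 8, 9: +8·2° lon, +9·1° lat → SW at lon 76°, lat 79°.
Cell spans 2° lon × 1° lat. Centre is SW corner plus half of each.
latitude 79.500, longitude 77.000.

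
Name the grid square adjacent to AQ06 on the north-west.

RQ97

Longitude square 0; −1 → -1, wraps to 9, carry into field.
Longitude field A = 0; −1 → -1, wraps to 17 = R, wrapping around the antimeridian.
Latitude square 6; +1 → 7.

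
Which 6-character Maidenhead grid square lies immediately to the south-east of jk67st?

Longitude subsquare s = 18; +1 → 19 = t.
Latitude subsquare t = 19; −1 → 18 = s.

JK67ts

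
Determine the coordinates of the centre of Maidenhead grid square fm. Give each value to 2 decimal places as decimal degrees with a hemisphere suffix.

35.00° N, 70.00° W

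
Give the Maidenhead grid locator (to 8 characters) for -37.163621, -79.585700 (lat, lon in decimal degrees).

Shift to the Maidenhead origin (180°W, 90°S): lon 100.41430, lat 52.83638.
Field (20°×10°, letters A–R): 100.41430/20 → 5 → F, 52.83638/10 → 5 → F; chars FF.
Square (2°×1°, digits 0–9): 0.41430/2 → 0, 2.83638/1 → 2; chars 02.
Subsquare (5′×2.5′, letters a–x): 0.41430/0.0833333 → 4 → e, 0.83638/0.0416667 → 20 → u; chars eu.
Extended square (30″×15″, digits 0–9): 0.08097/0.00833333 → 9, 0.00305/0.00416667 → 0; chars 90.

FF02eu90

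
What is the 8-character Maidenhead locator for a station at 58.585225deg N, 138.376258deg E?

PO98eo50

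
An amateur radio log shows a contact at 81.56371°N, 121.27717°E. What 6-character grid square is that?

Add 180° to longitude and 90° to latitude: 301.2772, 171.5637.
Field: lon ⌊301.2772/20⌋ = 15 → P; lat ⌊171.5637/10⌋ = 17 → R.
Square: lon ⌊1.2772/2⌋ = 0; lat ⌊1.5637/1⌋ = 1.
Subsquare: lon ⌊1.2772/0.0833333⌋ = 15 → p; lat ⌊0.5637/0.0416667⌋ = 13 → n.

PR01pn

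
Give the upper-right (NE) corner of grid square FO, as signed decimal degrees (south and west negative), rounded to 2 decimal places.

60.00, -60.00

Field F=5, O=14: +5·20° lon, +14·10° lat → SW at lon -80°, lat 50°.
Cell spans 20° lon × 10° lat. NE corner is SW corner plus one full cell.
latitude 60.00, longitude -60.00.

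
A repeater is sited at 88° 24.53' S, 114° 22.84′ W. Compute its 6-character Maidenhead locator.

DA21to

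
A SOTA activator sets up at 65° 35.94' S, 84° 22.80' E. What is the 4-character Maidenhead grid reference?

Shift to the Maidenhead origin (180°W, 90°S): lon 264.38, lat 24.40.
Field: lon ⌊264.38/20⌋ = 13 → N; lat ⌊24.40/10⌋ = 2 → C.
Square: lon ⌊4.38/2⌋ = 2; lat ⌊4.40/1⌋ = 4.

NC24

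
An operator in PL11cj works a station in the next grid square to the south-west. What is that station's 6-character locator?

Longitude subsquare c = 2; −1 → 1 = b.
Latitude subsquare j = 9; −1 → 8 = i.

PL11bi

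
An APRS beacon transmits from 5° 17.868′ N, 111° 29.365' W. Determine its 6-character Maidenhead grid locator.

Offset from 180°W / 90°S: lon 68.5106°, lat 95.2978°.
Field: lon ⌊68.5106/20⌋ = 3 → D; lat ⌊95.2978/10⌋ = 9 → J.
Square: lon ⌊8.5106/2⌋ = 4; lat ⌊5.2978/1⌋ = 5.
Subsquare: lon ⌊0.5106/0.0833333⌋ = 6 → g; lat ⌊0.2978/0.0416667⌋ = 7 → h.

DJ45gh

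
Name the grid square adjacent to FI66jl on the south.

Latitude subsquare l = 11; −1 → 10 = k.
The longitude characters are unchanged.

FI66jk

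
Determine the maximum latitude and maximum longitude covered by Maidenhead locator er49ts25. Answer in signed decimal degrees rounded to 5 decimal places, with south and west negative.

89.77500, -90.39167

Field E=4, R=17: +4·20° lon, +17·10° lat → SW at lon -100°, lat 80°.
Square 4, 9: +4·2° lon, +9·1° lat → SW at lon -92°, lat 89°.
Subsquare t=19, s=18: +19·0.0833333° lon, +18·0.0416667° lat → SW at lon -90.4167°, lat 89.75°.
Extended square 2, 5: +2·0.00833333° lon, +5·0.00416667° lat → SW at lon -90.4°, lat 89.7708°.
Cell spans 0.00833333° lon × 0.00416667° lat. NE corner is SW corner plus one full cell.
latitude 89.77500, longitude -90.39167.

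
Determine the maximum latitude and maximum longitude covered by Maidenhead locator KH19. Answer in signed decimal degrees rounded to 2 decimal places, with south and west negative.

-10.00, 24.00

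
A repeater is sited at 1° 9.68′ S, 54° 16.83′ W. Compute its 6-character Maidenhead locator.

GI28uu

Offset from 180°W / 90°S: lon 125.7195°, lat 88.8387°.
Field: 125.7195/20 → 6 → G, 88.8387/10 → 8 → I; chars GI.
Square: 5.7195/2 → 2, 8.8387/1 → 8; chars 28.
Subsquare: 1.7195/0.0833333 → 20 → u, 0.8387/0.0416667 → 20 → u; chars uu.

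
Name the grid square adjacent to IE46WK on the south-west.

IE46vj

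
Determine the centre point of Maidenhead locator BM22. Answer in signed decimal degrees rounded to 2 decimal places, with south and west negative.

32.50, -155.00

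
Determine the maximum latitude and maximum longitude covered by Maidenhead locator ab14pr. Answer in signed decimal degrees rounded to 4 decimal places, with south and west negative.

Field A=0, B=1: +0·20° lon, +1·10° lat → SW at lon -180°, lat -80°.
Square 1, 4: +1·2° lon, +4·1° lat → SW at lon -178°, lat -76°.
Subsquare p=15, r=17: +15·0.0833333° lon, +17·0.0416667° lat → SW at lon -176.75°, lat -75.2917°.
Cell spans 0.0833333° lon × 0.0416667° lat. NE corner is SW corner plus one full cell.
latitude -75.2500, longitude -176.6667.

-75.2500, -176.6667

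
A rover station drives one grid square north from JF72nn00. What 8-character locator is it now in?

JF72nn01

Latitude extended square 0; +1 → 1.
The longitude characters are unchanged.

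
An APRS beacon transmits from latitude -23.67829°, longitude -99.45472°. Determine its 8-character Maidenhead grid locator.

Offset from 180°W / 90°S: lon 80.54528°, lat 66.32171°.
Field (20°×10°, letters A–R): 80.54528/20 → 4 → E, 66.32171/10 → 6 → G; chars EG.
Square (2°×1°, digits 0–9): 0.54528/2 → 0, 6.32171/1 → 6; chars 06.
Subsquare (5′×2.5′, letters a–x): 0.54528/0.0833333 → 6 → g, 0.32171/0.0416667 → 7 → h; chars gh.
Extended square (30″×15″, digits 0–9): 0.04528/0.00833333 → 5, 0.03004/0.00416667 → 7; chars 57.

EG06gh57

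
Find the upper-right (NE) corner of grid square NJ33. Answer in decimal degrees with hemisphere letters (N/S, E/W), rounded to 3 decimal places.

Field N=13, J=9: +13·20° lon, +9·10° lat → SW at lon 80°, lat 0°.
Square 3, 3: +3·2° lon, +3·1° lat → SW at lon 86°, lat 3°.
Cell spans 2° lon × 1° lat. NE corner is SW corner plus one full cell.
latitude 4.000° N, longitude 88.000° E.

4.000° N, 88.000° E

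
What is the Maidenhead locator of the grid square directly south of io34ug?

IO34uf

Latitude subsquare g = 6; −1 → 5 = f.
The longitude characters are unchanged.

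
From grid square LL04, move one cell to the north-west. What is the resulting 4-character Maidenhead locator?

Longitude square 0; −1 → -1, wraps to 9, carry into field.
Longitude field L = 11; −1 → 10 = K.
Latitude square 4; +1 → 5.

KL95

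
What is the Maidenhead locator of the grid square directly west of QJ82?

Longitude square 8; −1 → 7.
The latitude characters are unchanged.

QJ72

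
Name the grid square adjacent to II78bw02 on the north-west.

Longitude extended square 0; −1 → -1, wraps to 9, carry into subsquare.
Longitude subsquare b = 1; −1 → 0 = a.
Latitude extended square 2; +1 → 3.

II78aw93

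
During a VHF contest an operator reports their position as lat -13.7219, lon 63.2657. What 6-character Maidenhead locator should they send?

MH16pg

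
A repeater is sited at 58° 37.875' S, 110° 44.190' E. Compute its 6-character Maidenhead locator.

Shift to the Maidenhead origin (180°W, 90°S): lon 290.7365, lat 31.3687.
Field (20°×10°, letters A–R): lon ⌊290.7365/20⌋ = 14 → O; lat ⌊31.3687/10⌋ = 3 → D.
Square (2°×1°, digits 0–9): lon ⌊10.7365/2⌋ = 5; lat ⌊1.3687/1⌋ = 1.
Subsquare (5′×2.5′, letters a–x): lon ⌊0.7365/0.0833333⌋ = 8 → i; lat ⌊0.3687/0.0416667⌋ = 8 → i.

OD51ii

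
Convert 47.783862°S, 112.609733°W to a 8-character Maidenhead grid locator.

DE32qf61

Shift to the Maidenhead origin (180°W, 90°S): lon 67.39027, lat 42.21614.
Field: lon ⌊67.39027/20⌋ = 3 → D; lat ⌊42.21614/10⌋ = 4 → E.
Square: lon ⌊7.39027/2⌋ = 3; lat ⌊2.21614/1⌋ = 2.
Subsquare: lon ⌊1.39027/0.0833333⌋ = 16 → q; lat ⌊0.21614/0.0416667⌋ = 5 → f.
Extended square: lon ⌊0.05693/0.00833333⌋ = 6; lat ⌊0.00780/0.00416667⌋ = 1.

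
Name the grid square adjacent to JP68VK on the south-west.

Longitude subsquare v = 21; −1 → 20 = u.
Latitude subsquare k = 10; −1 → 9 = j.

JP68uj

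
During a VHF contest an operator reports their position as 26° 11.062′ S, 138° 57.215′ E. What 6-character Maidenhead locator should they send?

PG93lt

Shift to the Maidenhead origin (180°W, 90°S): lon 318.9536, lat 63.8156.
Field (20°×10°, letters A–R): 318.9536/20 → 15 → P, 63.8156/10 → 6 → G; chars PG.
Square (2°×1°, digits 0–9): 18.9536/2 → 9, 3.8156/1 → 3; chars 93.
Subsquare (5′×2.5′, letters a–x): 0.9536/0.0833333 → 11 → l, 0.8156/0.0416667 → 19 → t; chars lt.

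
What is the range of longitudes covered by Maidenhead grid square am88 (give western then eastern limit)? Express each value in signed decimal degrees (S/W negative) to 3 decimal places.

-164.000, -162.000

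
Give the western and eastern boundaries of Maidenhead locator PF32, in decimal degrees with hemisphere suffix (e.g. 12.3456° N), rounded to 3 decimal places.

126.000° E, 128.000° E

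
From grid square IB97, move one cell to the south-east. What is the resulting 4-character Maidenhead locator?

JB06

Longitude square 9; +1 → 10, wraps to 0, carry into field.
Longitude field I = 8; +1 → 9 = J.
Latitude square 7; −1 → 6.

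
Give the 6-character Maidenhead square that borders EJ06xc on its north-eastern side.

Longitude subsquare x = 23; +1 → 24, wraps to 0 = a, carry into square.
Longitude square 0; +1 → 1.
Latitude subsquare c = 2; +1 → 3 = d.

EJ16ad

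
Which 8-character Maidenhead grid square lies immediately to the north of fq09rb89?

FQ09rc80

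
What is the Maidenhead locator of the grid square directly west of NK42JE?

Longitude subsquare j = 9; −1 → 8 = i.
The latitude characters are unchanged.

NK42ie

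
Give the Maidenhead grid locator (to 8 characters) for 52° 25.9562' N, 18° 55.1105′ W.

IO02mk93

Offset from 180°W / 90°S: lon 161.08149°, lat 142.43260°.
Field: 161.08149/20 → 8 → I, 142.43260/10 → 14 → O; chars IO.
Square: 1.08149/2 → 0, 2.43260/1 → 2; chars 02.
Subsquare: 1.08149/0.0833333 → 12 → m, 0.43260/0.0416667 → 10 → k; chars mk.
Extended square: 0.08149/0.00833333 → 9, 0.01594/0.00416667 → 3; chars 93.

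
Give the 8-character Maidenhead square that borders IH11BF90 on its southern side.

IH11be99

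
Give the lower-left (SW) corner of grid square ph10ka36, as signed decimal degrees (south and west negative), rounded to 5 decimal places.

Field P=15, H=7: +15·20° lon, +7·10° lat → SW at lon 120°, lat -20°.
Square 1, 0: +1·2° lon, +0·1° lat → SW at lon 122°, lat -20°.
Subsquare k=10, a=0: +10·0.0833333° lon, +0·0.0416667° lat → SW at lon 122.833°, lat -20°.
Extended square 3, 6: +3·0.00833333° lon, +6·0.00416667° lat → SW at lon 122.858°, lat -19.975°.
latitude -19.97500, longitude 122.85833.

-19.97500, 122.85833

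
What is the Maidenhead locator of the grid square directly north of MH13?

MH14

Latitude square 3; +1 → 4.
The longitude characters are unchanged.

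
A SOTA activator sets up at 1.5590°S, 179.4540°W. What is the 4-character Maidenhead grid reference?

Offset from 180°W / 90°S: lon 0.55°, lat 88.44°.
Field: 0.55/20 → 0 → A, 88.44/10 → 8 → I; chars AI.
Square: 0.55/2 → 0, 8.44/1 → 8; chars 08.

AI08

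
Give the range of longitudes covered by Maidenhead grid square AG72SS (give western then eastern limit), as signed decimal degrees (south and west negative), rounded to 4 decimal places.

-164.5000, -164.4167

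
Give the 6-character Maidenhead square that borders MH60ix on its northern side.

Latitude subsquare x = 23; +1 → 24, wraps to 0 = a, carry into square.
Latitude square 0; +1 → 1.
The longitude characters are unchanged.

MH61ia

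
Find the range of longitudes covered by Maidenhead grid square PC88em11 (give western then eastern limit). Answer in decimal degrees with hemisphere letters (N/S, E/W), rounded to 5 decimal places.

136.34167° E, 136.35000° E

Field P=15, C=2: +15·20° lon, +2·10° lat → SW at lon 120°, lat -70°.
Square 8, 8: +8·2° lon, +8·1° lat → SW at lon 136°, lat -62°.
Subsquare e=4, m=12: +4·0.0833333° lon, +12·0.0416667° lat → SW at lon 136.333°, lat -61.5°.
Extended square 1, 1: +1·0.00833333° lon, +1·0.00416667° lat → SW at lon 136.342°, lat -61.4958°.
Cell spans 0.00833333° lon × 0.00416667° lat.
west 136.34167° E, east 136.35000° E.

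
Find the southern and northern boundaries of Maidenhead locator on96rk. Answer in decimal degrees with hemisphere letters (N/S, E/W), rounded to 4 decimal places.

46.4167° N, 46.4583° N

Field O=14, N=13: +14·20° lon, +13·10° lat → SW at lon 100°, lat 40°.
Square 9, 6: +9·2° lon, +6·1° lat → SW at lon 118°, lat 46°.
Subsquare r=17, k=10: +17·0.0833333° lon, +10·0.0416667° lat → SW at lon 119.417°, lat 46.4167°.
Cell spans 0.0833333° lon × 0.0416667° lat.
south 46.4167° N, north 46.4583° N.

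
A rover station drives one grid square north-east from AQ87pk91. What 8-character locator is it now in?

Longitude extended square 9; +1 → 10, wraps to 0, carry into subsquare.
Longitude subsquare p = 15; +1 → 16 = q.
Latitude extended square 1; +1 → 2.

AQ87qk02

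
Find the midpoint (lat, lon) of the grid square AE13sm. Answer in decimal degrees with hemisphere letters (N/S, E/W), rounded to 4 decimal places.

Field A=0, E=4: +0·20° lon, +4·10° lat → SW at lon -180°, lat -50°.
Square 1, 3: +1·2° lon, +3·1° lat → SW at lon -178°, lat -47°.
Subsquare s=18, m=12: +18·0.0833333° lon, +12·0.0416667° lat → SW at lon -176.5°, lat -46.5°.
Cell spans 0.0833333° lon × 0.0416667° lat. Centre is SW corner plus half of each.
latitude 46.4792° S, longitude 176.4583° W.

46.4792° S, 176.4583° W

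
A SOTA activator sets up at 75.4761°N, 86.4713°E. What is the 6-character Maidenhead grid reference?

Add 180° to longitude and 90° to latitude: 266.4713, 165.4761.
Field (20°×10°, letters A–R): 266.4713/20 → 13 → N, 165.4761/10 → 16 → Q; chars NQ.
Square (2°×1°, digits 0–9): 6.4713/2 → 3, 5.4761/1 → 5; chars 35.
Subsquare (5′×2.5′, letters a–x): 0.4713/0.0833333 → 5 → f, 0.4761/0.0416667 → 11 → l; chars fl.

NQ35fl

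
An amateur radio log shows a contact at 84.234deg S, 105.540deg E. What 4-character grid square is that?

OA25

Offset from 180°W / 90°S: lon 285.54°, lat 5.77°.
Field: lon ⌊285.54/20⌋ = 14 → O; lat ⌊5.77/10⌋ = 0 → A.
Square: lon ⌊5.54/2⌋ = 2; lat ⌊5.77/1⌋ = 5.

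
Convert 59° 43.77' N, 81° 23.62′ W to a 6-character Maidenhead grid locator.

EO99hr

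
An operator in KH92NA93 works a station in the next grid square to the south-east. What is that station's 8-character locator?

KH92oa02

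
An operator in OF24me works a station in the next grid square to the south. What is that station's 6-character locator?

Latitude subsquare e = 4; −1 → 3 = d.
The longitude characters are unchanged.

OF24md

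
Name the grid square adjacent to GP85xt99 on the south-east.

GP95at08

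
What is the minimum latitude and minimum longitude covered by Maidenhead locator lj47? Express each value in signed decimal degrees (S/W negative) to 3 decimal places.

Field L=11, J=9: +11·20° lon, +9·10° lat → SW at lon 40°, lat 0°.
Square 4, 7: +4·2° lon, +7·1° lat → SW at lon 48°, lat 7°.
latitude 7.000, longitude 48.000.

7.000, 48.000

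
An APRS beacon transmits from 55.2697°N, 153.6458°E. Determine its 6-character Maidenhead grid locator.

Offset from 180°W / 90°S: lon 333.6458°, lat 145.2697°.
Field: lon ⌊333.6458/20⌋ = 16 → Q; lat ⌊145.2697/10⌋ = 14 → O.
Square: lon ⌊13.6458/2⌋ = 6; lat ⌊5.2697/1⌋ = 5.
Subsquare: lon ⌊1.6458/0.0833333⌋ = 19 → t; lat ⌊0.2697/0.0416667⌋ = 6 → g.

QO65tg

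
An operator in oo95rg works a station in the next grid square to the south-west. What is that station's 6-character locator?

Longitude subsquare r = 17; −1 → 16 = q.
Latitude subsquare g = 6; −1 → 5 = f.

OO95qf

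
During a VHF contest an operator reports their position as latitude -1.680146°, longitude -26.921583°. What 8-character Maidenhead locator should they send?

Add 180° to longitude and 90° to latitude: 153.07842, 88.31985.
Field (20°×10°, letters A–R): 153.07842/20 → 7 → H, 88.31985/10 → 8 → I; chars HI.
Square (2°×1°, digits 0–9): 13.07842/2 → 6, 8.31985/1 → 8; chars 68.
Subsquare (5′×2.5′, letters a–x): 1.07842/0.0833333 → 12 → m, 0.31985/0.0416667 → 7 → h; chars mh.
Extended square (30″×15″, digits 0–9): 0.07842/0.00833333 → 9, 0.02819/0.00416667 → 6; chars 96.

HI68mh96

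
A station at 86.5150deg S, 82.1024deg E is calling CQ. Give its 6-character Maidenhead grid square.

Add 180° to longitude and 90° to latitude: 262.1024, 3.4850.
Field: 262.1024/20 → 13 → N, 3.4850/10 → 0 → A; chars NA.
Square: 2.1024/2 → 1, 3.4850/1 → 3; chars 13.
Subsquare: 0.1024/0.0833333 → 1 → b, 0.4850/0.0416667 → 11 → l; chars bl.

NA13bl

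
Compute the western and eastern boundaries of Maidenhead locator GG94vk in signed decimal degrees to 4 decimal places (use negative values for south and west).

-40.2500, -40.1667

Field G=6, G=6: +6·20° lon, +6·10° lat → SW at lon -60°, lat -30°.
Square 9, 4: +9·2° lon, +4·1° lat → SW at lon -42°, lat -26°.
Subsquare v=21, k=10: +21·0.0833333° lon, +10·0.0416667° lat → SW at lon -40.25°, lat -25.5833°.
Cell spans 0.0833333° lon × 0.0416667° lat.
west -40.2500, east -40.1667.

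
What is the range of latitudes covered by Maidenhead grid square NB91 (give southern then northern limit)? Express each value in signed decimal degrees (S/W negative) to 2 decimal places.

-79.00, -78.00

Field N=13, B=1: +13·20° lon, +1·10° lat → SW at lon 80°, lat -80°.
Square 9, 1: +9·2° lon, +1·1° lat → SW at lon 98°, lat -79°.
Cell spans 2° lon × 1° lat.
south -79.00, north -78.00.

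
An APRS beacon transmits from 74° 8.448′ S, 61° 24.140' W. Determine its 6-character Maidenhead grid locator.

Offset from 180°W / 90°S: lon 118.5977°, lat 15.8592°.
Field: 118.5977/20 → 5 → F, 15.8592/10 → 1 → B; chars FB.
Square: 18.5977/2 → 9, 5.8592/1 → 5; chars 95.
Subsquare: 0.5977/0.0833333 → 7 → h, 0.8592/0.0416667 → 20 → u; chars hu.

FB95hu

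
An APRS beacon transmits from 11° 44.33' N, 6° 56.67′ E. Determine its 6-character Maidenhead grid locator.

JK31lr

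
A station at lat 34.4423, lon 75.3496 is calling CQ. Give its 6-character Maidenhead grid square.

Shift to the Maidenhead origin (180°W, 90°S): lon 255.3496, lat 124.4423.
Field (20°×10°, letters A–R): 255.3496/20 → 12 → M, 124.4423/10 → 12 → M; chars MM.
Square (2°×1°, digits 0–9): 15.3496/2 → 7, 4.4423/1 → 4; chars 74.
Subsquare (5′×2.5′, letters a–x): 1.3496/0.0833333 → 16 → q, 0.4423/0.0416667 → 10 → k; chars qk.

MM74qk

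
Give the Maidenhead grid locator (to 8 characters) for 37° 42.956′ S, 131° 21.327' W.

CF42hg78

Add 180° to longitude and 90° to latitude: 48.64455, 52.28407.
Field: 48.64455/20 → 2 → C, 52.28407/10 → 5 → F; chars CF.
Square: 8.64455/2 → 4, 2.28407/1 → 2; chars 42.
Subsquare: 0.64455/0.0833333 → 7 → h, 0.28407/0.0416667 → 6 → g; chars hg.
Extended square: 0.06122/0.00833333 → 7, 0.03407/0.00416667 → 8; chars 78.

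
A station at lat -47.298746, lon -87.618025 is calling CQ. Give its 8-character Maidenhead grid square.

EE62eq58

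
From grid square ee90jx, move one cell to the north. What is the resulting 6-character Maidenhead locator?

EE91ja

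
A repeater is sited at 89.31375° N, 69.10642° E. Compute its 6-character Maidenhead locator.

MR49nh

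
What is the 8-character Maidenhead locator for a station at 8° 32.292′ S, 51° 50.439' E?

Add 180° to longitude and 90° to latitude: 231.84065, 81.46180.
Field (20°×10°, letters A–R): lon ⌊231.84065/20⌋ = 11 → L; lat ⌊81.46180/10⌋ = 8 → I.
Square (2°×1°, digits 0–9): lon ⌊11.84065/2⌋ = 5; lat ⌊1.46180/1⌋ = 1.
Subsquare (5′×2.5′, letters a–x): lon ⌊1.84065/0.0833333⌋ = 22 → w; lat ⌊0.46180/0.0416667⌋ = 11 → l.
Extended square (30″×15″, digits 0–9): lon ⌊0.00732/0.00833333⌋ = 0; lat ⌊0.00347/0.00416667⌋ = 0.

LI51wl00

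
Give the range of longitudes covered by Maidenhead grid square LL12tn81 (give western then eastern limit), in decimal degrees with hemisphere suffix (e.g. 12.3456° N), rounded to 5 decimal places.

43.65000° E, 43.65833° E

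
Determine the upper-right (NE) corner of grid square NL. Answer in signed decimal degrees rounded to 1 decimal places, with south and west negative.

30.0, 100.0

Field N=13, L=11: +13·20° lon, +11·10° lat → SW at lon 80°, lat 20°.
Cell spans 20° lon × 10° lat. NE corner is SW corner plus one full cell.
latitude 30.0, longitude 100.0.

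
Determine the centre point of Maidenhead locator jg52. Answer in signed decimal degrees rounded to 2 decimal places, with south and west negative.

Field J=9, G=6: +9·20° lon, +6·10° lat → SW at lon 0°, lat -30°.
Square 5, 2: +5·2° lon, +2·1° lat → SW at lon 10°, lat -28°.
Cell spans 2° lon × 1° lat. Centre is SW corner plus half of each.
latitude -27.50, longitude 11.00.

-27.50, 11.00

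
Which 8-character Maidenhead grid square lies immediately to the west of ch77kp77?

CH77kp67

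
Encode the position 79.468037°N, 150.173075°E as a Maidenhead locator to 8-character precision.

QQ59cl02

Shift to the Maidenhead origin (180°W, 90°S): lon 330.17308, lat 169.46804.
Field: 330.17308/20 → 16 → Q, 169.46804/10 → 16 → Q; chars QQ.
Square: 10.17308/2 → 5, 9.46804/1 → 9; chars 59.
Subsquare: 0.17308/0.0833333 → 2 → c, 0.46804/0.0416667 → 11 → l; chars cl.
Extended square: 0.00641/0.00833333 → 0, 0.00970/0.00416667 → 2; chars 02.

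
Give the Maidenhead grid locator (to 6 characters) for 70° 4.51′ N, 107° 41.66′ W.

DQ60db

Offset from 180°W / 90°S: lon 72.3057°, lat 160.0752°.
Field: lon ⌊72.3057/20⌋ = 3 → D; lat ⌊160.0752/10⌋ = 16 → Q.
Square: lon ⌊12.3057/2⌋ = 6; lat ⌊0.0752/1⌋ = 0.
Subsquare: lon ⌊0.3057/0.0833333⌋ = 3 → d; lat ⌊0.0752/0.0416667⌋ = 1 → b.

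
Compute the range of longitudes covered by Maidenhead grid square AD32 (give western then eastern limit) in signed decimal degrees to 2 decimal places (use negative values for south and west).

-174.00, -172.00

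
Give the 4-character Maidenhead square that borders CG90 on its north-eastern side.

DG01

Longitude square 9; +1 → 10, wraps to 0, carry into field.
Longitude field C = 2; +1 → 3 = D.
Latitude square 0; +1 → 1.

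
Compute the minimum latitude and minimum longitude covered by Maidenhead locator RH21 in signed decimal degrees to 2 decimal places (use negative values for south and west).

Field R=17, H=7: +17·20° lon, +7·10° lat → SW at lon 160°, lat -20°.
Square 2, 1: +2·2° lon, +1·1° lat → SW at lon 164°, lat -19°.
latitude -19.00, longitude 164.00.

-19.00, 164.00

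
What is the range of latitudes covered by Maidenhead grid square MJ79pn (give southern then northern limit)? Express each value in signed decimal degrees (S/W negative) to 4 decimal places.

9.5417, 9.5833

Field M=12, J=9: +12·20° lon, +9·10° lat → SW at lon 60°, lat 0°.
Square 7, 9: +7·2° lon, +9·1° lat → SW at lon 74°, lat 9°.
Subsquare p=15, n=13: +15·0.0833333° lon, +13·0.0416667° lat → SW at lon 75.25°, lat 9.54167°.
Cell spans 0.0833333° lon × 0.0416667° lat.
south 9.5417, north 9.5833.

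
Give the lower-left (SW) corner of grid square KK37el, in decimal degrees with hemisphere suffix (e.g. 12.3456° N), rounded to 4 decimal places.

Field K=10, K=10: +10·20° lon, +10·10° lat → SW at lon 20°, lat 10°.
Square 3, 7: +3·2° lon, +7·1° lat → SW at lon 26°, lat 17°.
Subsquare e=4, l=11: +4·0.0833333° lon, +11·0.0416667° lat → SW at lon 26.3333°, lat 17.4583°.
latitude 17.4583° N, longitude 26.3333° E.

17.4583° N, 26.3333° E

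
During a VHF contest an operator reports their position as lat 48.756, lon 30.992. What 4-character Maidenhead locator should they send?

KN58

Offset from 180°W / 90°S: lon 210.99°, lat 138.76°.
Field: lon ⌊210.99/20⌋ = 10 → K; lat ⌊138.76/10⌋ = 13 → N.
Square: lon ⌊10.99/2⌋ = 5; lat ⌊8.76/1⌋ = 8.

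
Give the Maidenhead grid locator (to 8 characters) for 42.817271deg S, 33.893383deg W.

HE37be23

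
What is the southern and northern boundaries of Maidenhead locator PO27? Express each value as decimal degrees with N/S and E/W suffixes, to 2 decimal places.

57.00° N, 58.00° N

Field P=15, O=14: +15·20° lon, +14·10° lat → SW at lon 120°, lat 50°.
Square 2, 7: +2·2° lon, +7·1° lat → SW at lon 124°, lat 57°.
Cell spans 2° lon × 1° lat.
south 57.00° N, north 58.00° N.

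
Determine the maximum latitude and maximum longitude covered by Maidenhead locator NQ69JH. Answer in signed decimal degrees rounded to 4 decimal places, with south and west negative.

Field N=13, Q=16: +13·20° lon, +16·10° lat → SW at lon 80°, lat 70°.
Square 6, 9: +6·2° lon, +9·1° lat → SW at lon 92°, lat 79°.
Subsquare j=9, h=7: +9·0.0833333° lon, +7·0.0416667° lat → SW at lon 92.75°, lat 79.2917°.
Cell spans 0.0833333° lon × 0.0416667° lat. NE corner is SW corner plus one full cell.
latitude 79.3333, longitude 92.8333.

79.3333, 92.8333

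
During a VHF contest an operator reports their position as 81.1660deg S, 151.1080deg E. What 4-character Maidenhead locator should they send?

QA58

Add 180° to longitude and 90° to latitude: 331.11, 8.83.
Field (20°×10°, letters A–R): 331.11/20 → 16 → Q, 8.83/10 → 0 → A; chars QA.
Square (2°×1°, digits 0–9): 11.11/2 → 5, 8.83/1 → 8; chars 58.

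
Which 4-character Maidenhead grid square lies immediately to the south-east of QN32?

Longitude square 3; +1 → 4.
Latitude square 2; −1 → 1.

QN41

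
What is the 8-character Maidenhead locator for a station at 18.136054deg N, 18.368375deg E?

JK98ed42

Offset from 180°W / 90°S: lon 198.36838°, lat 108.13605°.
Field: lon ⌊198.36838/20⌋ = 9 → J; lat ⌊108.13605/10⌋ = 10 → K.
Square: lon ⌊18.36838/2⌋ = 9; lat ⌊8.13605/1⌋ = 8.
Subsquare: lon ⌊0.36838/0.0833333⌋ = 4 → e; lat ⌊0.13605/0.0416667⌋ = 3 → d.
Extended square: lon ⌊0.03504/0.00833333⌋ = 4; lat ⌊0.01105/0.00416667⌋ = 2.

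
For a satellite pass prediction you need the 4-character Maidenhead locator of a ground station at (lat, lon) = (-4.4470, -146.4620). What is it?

BI65

Offset from 180°W / 90°S: lon 33.54°, lat 85.55°.
Field: 33.54/20 → 1 → B, 85.55/10 → 8 → I; chars BI.
Square: 13.54/2 → 6, 5.55/1 → 5; chars 65.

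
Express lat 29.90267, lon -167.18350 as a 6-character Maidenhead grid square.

AL69jv

Shift to the Maidenhead origin (180°W, 90°S): lon 12.8165, lat 119.9027.
Field: 12.8165/20 → 0 → A, 119.9027/10 → 11 → L; chars AL.
Square: 12.8165/2 → 6, 9.9027/1 → 9; chars 69.
Subsquare: 0.8165/0.0833333 → 9 → j, 0.9027/0.0416667 → 21 → v; chars jv.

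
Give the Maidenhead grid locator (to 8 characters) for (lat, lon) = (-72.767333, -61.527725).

FB97ff65

Shift to the Maidenhead origin (180°W, 90°S): lon 118.47227, lat 17.23267.
Field (20°×10°, letters A–R): 118.47227/20 → 5 → F, 17.23267/10 → 1 → B; chars FB.
Square (2°×1°, digits 0–9): 18.47227/2 → 9, 7.23267/1 → 7; chars 97.
Subsquare (5′×2.5′, letters a–x): 0.47227/0.0833333 → 5 → f, 0.23267/0.0416667 → 5 → f; chars ff.
Extended square (30″×15″, digits 0–9): 0.05561/0.00833333 → 6, 0.02433/0.00416667 → 5; chars 65.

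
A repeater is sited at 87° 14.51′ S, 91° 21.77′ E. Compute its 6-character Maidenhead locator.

NA52qs

Add 180° to longitude and 90° to latitude: 271.3628, 2.7582.
Field: 271.3628/20 → 13 → N, 2.7582/10 → 0 → A; chars NA.
Square: 11.3628/2 → 5, 2.7582/1 → 2; chars 52.
Subsquare: 1.3628/0.0833333 → 16 → q, 0.7582/0.0416667 → 18 → s; chars qs.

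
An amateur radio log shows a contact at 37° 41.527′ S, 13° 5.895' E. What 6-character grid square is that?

JF62nh

Offset from 180°W / 90°S: lon 193.0983°, lat 52.3079°.
Field: 193.0983/20 → 9 → J, 52.3079/10 → 5 → F; chars JF.
Square: 13.0983/2 → 6, 2.3079/1 → 2; chars 62.
Subsquare: 1.0983/0.0833333 → 13 → n, 0.3079/0.0416667 → 7 → h; chars nh.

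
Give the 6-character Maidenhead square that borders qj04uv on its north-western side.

Longitude subsquare u = 20; −1 → 19 = t.
Latitude subsquare v = 21; +1 → 22 = w.

QJ04tw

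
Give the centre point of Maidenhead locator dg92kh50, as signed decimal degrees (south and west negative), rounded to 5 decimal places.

-27.70625, -101.12083

Field D=3, G=6: +3·20° lon, +6·10° lat → SW at lon -120°, lat -30°.
Square 9, 2: +9·2° lon, +2·1° lat → SW at lon -102°, lat -28°.
Subsquare k=10, h=7: +10·0.0833333° lon, +7·0.0416667° lat → SW at lon -101.167°, lat -27.7083°.
Extended square 5, 0: +5·0.00833333° lon, +0·0.00416667° lat → SW at lon -101.125°, lat -27.7083°.
Cell spans 0.00833333° lon × 0.00416667° lat. Centre is SW corner plus half of each.
latitude -27.70625, longitude -101.12083.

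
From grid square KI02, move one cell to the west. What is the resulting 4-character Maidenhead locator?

JI92

Longitude square 0; −1 → -1, wraps to 9, carry into field.
Longitude field K = 10; −1 → 9 = J.
The latitude characters are unchanged.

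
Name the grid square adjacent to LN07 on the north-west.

KN98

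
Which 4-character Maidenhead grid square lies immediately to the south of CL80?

CK89

Latitude square 0; −1 → -1, wraps to 9, carry into field.
Latitude field L = 11; −1 → 10 = K.
The longitude characters are unchanged.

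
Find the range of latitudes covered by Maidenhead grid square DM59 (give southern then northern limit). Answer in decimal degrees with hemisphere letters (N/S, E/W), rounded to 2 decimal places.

Field D=3, M=12: +3·20° lon, +12·10° lat → SW at lon -120°, lat 30°.
Square 5, 9: +5·2° lon, +9·1° lat → SW at lon -110°, lat 39°.
Cell spans 2° lon × 1° lat.
south 39.00° N, north 40.00° N.

39.00° N, 40.00° N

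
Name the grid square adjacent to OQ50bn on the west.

Longitude subsquare b = 1; −1 → 0 = a.
The latitude characters are unchanged.

OQ50an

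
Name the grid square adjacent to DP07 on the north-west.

CP98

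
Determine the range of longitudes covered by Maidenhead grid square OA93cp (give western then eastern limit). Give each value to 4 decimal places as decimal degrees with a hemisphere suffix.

118.1667° E, 118.2500° E

Field O=14, A=0: +14·20° lon, +0·10° lat → SW at lon 100°, lat -90°.
Square 9, 3: +9·2° lon, +3·1° lat → SW at lon 118°, lat -87°.
Subsquare c=2, p=15: +2·0.0833333° lon, +15·0.0416667° lat → SW at lon 118.167°, lat -86.375°.
Cell spans 0.0833333° lon × 0.0416667° lat.
west 118.1667° E, east 118.2500° E.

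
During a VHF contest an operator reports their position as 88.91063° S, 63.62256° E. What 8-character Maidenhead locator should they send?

Shift to the Maidenhead origin (180°W, 90°S): lon 243.62256, lat 1.08937.
Field: 243.62256/20 → 12 → M, 1.08937/10 → 0 → A; chars MA.
Square: 3.62256/2 → 1, 1.08937/1 → 1; chars 11.
Subsquare: 1.62256/0.0833333 → 19 → t, 0.08937/0.0416667 → 2 → c; chars tc.
Extended square: 0.03923/0.00833333 → 4, 0.00604/0.00416667 → 1; chars 41.

MA11tc41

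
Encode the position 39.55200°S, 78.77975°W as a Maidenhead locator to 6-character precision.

Shift to the Maidenhead origin (180°W, 90°S): lon 101.2202, lat 50.4480.
Field: lon ⌊101.2202/20⌋ = 5 → F; lat ⌊50.4480/10⌋ = 5 → F.
Square: lon ⌊1.2202/2⌋ = 0; lat ⌊0.4480/1⌋ = 0.
Subsquare: lon ⌊1.2202/0.0833333⌋ = 14 → o; lat ⌊0.4480/0.0416667⌋ = 10 → k.

FF00ok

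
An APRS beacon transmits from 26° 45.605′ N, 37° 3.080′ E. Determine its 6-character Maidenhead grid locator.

Shift to the Maidenhead origin (180°W, 90°S): lon 217.0513, lat 116.7601.
Field (20°×10°, letters A–R): 217.0513/20 → 10 → K, 116.7601/10 → 11 → L; chars KL.
Square (2°×1°, digits 0–9): 17.0513/2 → 8, 6.7601/1 → 6; chars 86.
Subsquare (5′×2.5′, letters a–x): 1.0513/0.0833333 → 12 → m, 0.7601/0.0416667 → 18 → s; chars ms.

KL86ms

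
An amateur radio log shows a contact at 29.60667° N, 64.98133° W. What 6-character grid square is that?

FL79mo

Add 180° to longitude and 90° to latitude: 115.0187, 119.6067.
Field: lon ⌊115.0187/20⌋ = 5 → F; lat ⌊119.6067/10⌋ = 11 → L.
Square: lon ⌊15.0187/2⌋ = 7; lat ⌊9.6067/1⌋ = 9.
Subsquare: lon ⌊1.0187/0.0833333⌋ = 12 → m; lat ⌊0.6067/0.0416667⌋ = 14 → o.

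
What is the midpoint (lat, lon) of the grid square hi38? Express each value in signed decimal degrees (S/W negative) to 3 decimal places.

-1.500, -33.000

Field H=7, I=8: +7·20° lon, +8·10° lat → SW at lon -40°, lat -10°.
Square 3, 8: +3·2° lon, +8·1° lat → SW at lon -34°, lat -2°.
Cell spans 2° lon × 1° lat. Centre is SW corner plus half of each.
latitude -1.500, longitude -33.000.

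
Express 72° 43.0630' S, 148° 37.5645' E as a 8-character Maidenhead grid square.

Add 180° to longitude and 90° to latitude: 328.62608, 17.28228.
Field: 328.62608/20 → 16 → Q, 17.28228/10 → 1 → B; chars QB.
Square: 8.62608/2 → 4, 7.28228/1 → 7; chars 47.
Subsquare: 0.62608/0.0833333 → 7 → h, 0.28228/0.0416667 → 6 → g; chars hg.
Extended square: 0.04274/0.00833333 → 5, 0.03228/0.00416667 → 7; chars 57.

QB47hg57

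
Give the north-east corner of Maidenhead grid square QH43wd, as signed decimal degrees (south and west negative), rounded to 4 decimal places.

Field Q=16, H=7: +16·20° lon, +7·10° lat → SW at lon 140°, lat -20°.
Square 4, 3: +4·2° lon, +3·1° lat → SW at lon 148°, lat -17°.
Subsquare w=22, d=3: +22·0.0833333° lon, +3·0.0416667° lat → SW at lon 149.833°, lat -16.875°.
Cell spans 0.0833333° lon × 0.0416667° lat. NE corner is SW corner plus one full cell.
latitude -16.8333, longitude 149.9167.

-16.8333, 149.9167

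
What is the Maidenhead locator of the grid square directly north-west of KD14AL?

KD04xm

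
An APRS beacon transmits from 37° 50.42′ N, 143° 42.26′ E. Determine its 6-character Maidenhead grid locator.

Offset from 180°W / 90°S: lon 323.7043°, lat 127.8403°.
Field (20°×10°, letters A–R): lon ⌊323.7043/20⌋ = 16 → Q; lat ⌊127.8403/10⌋ = 12 → M.
Square (2°×1°, digits 0–9): lon ⌊3.7043/2⌋ = 1; lat ⌊7.8403/1⌋ = 7.
Subsquare (5′×2.5′, letters a–x): lon ⌊1.7043/0.0833333⌋ = 20 → u; lat ⌊0.8403/0.0416667⌋ = 20 → u.

QM17uu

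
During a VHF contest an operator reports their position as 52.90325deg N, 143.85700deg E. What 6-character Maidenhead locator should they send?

Offset from 180°W / 90°S: lon 323.8570°, lat 142.9033°.
Field (20°×10°, letters A–R): 323.8570/20 → 16 → Q, 142.9033/10 → 14 → O; chars QO.
Square (2°×1°, digits 0–9): 3.8570/2 → 1, 2.9033/1 → 2; chars 12.
Subsquare (5′×2.5′, letters a–x): 1.8570/0.0833333 → 22 → w, 0.9033/0.0416667 → 21 → v; chars wv.

QO12wv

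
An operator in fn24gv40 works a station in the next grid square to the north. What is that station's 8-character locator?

FN24gv41

Latitude extended square 0; +1 → 1.
The longitude characters are unchanged.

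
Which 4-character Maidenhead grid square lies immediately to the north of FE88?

Latitude square 8; +1 → 9.
The longitude characters are unchanged.

FE89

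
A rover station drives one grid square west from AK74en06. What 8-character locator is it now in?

Longitude extended square 0; −1 → -1, wraps to 9, carry into subsquare.
Longitude subsquare e = 4; −1 → 3 = d.
The latitude characters are unchanged.

AK74dn96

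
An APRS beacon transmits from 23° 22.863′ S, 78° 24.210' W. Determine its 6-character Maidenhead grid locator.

FG06to

Add 180° to longitude and 90° to latitude: 101.5965, 66.6189.
Field (20°×10°, letters A–R): lon ⌊101.5965/20⌋ = 5 → F; lat ⌊66.6189/10⌋ = 6 → G.
Square (2°×1°, digits 0–9): lon ⌊1.5965/2⌋ = 0; lat ⌊6.6189/1⌋ = 6.
Subsquare (5′×2.5′, letters a–x): lon ⌊1.5965/0.0833333⌋ = 19 → t; lat ⌊0.6189/0.0416667⌋ = 14 → o.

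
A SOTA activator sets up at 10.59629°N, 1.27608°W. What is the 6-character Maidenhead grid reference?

IK90io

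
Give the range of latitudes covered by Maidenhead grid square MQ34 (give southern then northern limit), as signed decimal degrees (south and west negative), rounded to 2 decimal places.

Field M=12, Q=16: +12·20° lon, +16·10° lat → SW at lon 60°, lat 70°.
Square 3, 4: +3·2° lon, +4·1° lat → SW at lon 66°, lat 74°.
Cell spans 2° lon × 1° lat.
south 74.00, north 75.00.

74.00, 75.00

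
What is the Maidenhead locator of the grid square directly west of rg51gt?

RG51ft

Longitude subsquare g = 6; −1 → 5 = f.
The latitude characters are unchanged.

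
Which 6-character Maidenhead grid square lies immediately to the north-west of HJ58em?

Longitude subsquare e = 4; −1 → 3 = d.
Latitude subsquare m = 12; +1 → 13 = n.

HJ58dn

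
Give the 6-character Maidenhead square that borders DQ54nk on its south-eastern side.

DQ54oj

Longitude subsquare n = 13; +1 → 14 = o.
Latitude subsquare k = 10; −1 → 9 = j.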